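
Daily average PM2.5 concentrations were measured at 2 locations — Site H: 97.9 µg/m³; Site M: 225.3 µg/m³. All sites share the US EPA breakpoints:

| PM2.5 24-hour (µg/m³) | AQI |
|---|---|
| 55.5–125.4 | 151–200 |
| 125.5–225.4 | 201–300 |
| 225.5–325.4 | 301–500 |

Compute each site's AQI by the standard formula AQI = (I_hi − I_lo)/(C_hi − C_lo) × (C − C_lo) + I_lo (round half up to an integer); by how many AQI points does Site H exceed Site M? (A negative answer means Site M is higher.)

-119

Site H: 97.9 lies in 55.5–125.4, so I_lo=151, I_hi=200, C_lo=55.5, C_hi=125.4.
(200−151)/(125.4−55.5) × (97.9−55.5) + 151 = 49/69.9 × 42.4 + 151 ≈ 180.72 → 181.
Site M: 225.3 lies in 125.5–225.4, so I_lo=201, I_hi=300, C_lo=125.5, C_hi=225.4.
(300−201)/(225.4−125.5) × (225.3−125.5) + 201 = 99/99.9 × 99.8 + 201 ≈ 299.90 → 300.
AQIs: Site H=181, Site M=300. Site H (181) − Site M (300) = -119.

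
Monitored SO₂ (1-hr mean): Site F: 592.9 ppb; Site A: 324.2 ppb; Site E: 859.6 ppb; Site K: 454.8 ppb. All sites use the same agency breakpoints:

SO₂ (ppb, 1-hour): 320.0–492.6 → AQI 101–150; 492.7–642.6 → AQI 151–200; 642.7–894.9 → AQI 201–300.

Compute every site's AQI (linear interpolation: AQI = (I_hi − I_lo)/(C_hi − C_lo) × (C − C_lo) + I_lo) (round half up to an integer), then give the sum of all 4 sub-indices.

711

Site F: row 492.7–642.6 (AQI 151–200). (200−151)·(592.9−492.7)/(642.6−492.7) + 151 = 49·100.2/149.9 + 151 ≈ 183.75 → 184.
Site A: row 320.0–492.6 (AQI 101–150). (150−101)·(324.2−320.0)/(492.6−320.0) + 101 = 49·4.2/172.6 + 101 ≈ 102.19 → 102.
Site E: 859.6 lies in 642.7–894.9, so I_lo=201, I_hi=300, C_lo=642.7, C_hi=894.9.
(300−201)/(894.9−642.7) × (859.6−642.7) + 201 = 99/252.2 × 216.9 + 201 ≈ 286.14 → 286.
Site K: 454.8 ∈ [320.0, 492.6] ↔ index [101, 150].
101 + (454.8−320.0)·(150−101)/(492.6−320.0) = 101 + 134.8·49/172.6 ≈ 139.27, so AQI = 139.
AQIs: Site F=184, Site A=102, Site E=286, Site K=139. Sum = 184 + 102 + 286 + 139 = 711.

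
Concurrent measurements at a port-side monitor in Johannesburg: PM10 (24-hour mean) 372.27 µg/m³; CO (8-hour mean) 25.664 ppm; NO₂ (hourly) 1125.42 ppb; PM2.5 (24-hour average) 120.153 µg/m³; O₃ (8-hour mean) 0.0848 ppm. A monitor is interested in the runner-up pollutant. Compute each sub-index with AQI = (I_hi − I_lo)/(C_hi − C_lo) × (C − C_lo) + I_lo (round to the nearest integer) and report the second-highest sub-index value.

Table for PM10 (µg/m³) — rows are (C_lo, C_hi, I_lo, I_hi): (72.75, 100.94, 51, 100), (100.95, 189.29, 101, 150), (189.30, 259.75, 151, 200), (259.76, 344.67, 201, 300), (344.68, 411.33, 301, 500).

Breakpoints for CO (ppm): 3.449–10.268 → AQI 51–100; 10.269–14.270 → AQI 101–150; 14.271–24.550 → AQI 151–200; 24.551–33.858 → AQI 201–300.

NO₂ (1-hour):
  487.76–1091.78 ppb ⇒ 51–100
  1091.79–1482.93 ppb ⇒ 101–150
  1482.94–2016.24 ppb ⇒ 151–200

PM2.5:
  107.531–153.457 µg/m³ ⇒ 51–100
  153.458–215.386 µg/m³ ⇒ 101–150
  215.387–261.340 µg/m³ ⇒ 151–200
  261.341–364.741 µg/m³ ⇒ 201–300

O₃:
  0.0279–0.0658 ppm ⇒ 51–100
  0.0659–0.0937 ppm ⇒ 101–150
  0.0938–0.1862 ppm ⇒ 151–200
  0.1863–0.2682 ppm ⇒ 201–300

PM10: row 344.68–411.33 (AQI 301–500). (500−301)·(372.27−344.68)/(411.33−344.68) + 301 = 199·27.59/66.65 + 301 ≈ 383.38 → 383.
CO: 25.664 lies in 24.551–33.858, so I_lo=201, I_hi=300, C_lo=24.551, C_hi=33.858.
(300−201)/(33.858−24.551) × (25.664−24.551) + 201 = 99/9.307 × 1.113 + 201 ≈ 212.84 → 213.
NO₂ 1125.42: bracket 1091.79–1482.93 → index 101–150; slope 49/391.14, offset 33.63.
AQI = 101 + 49/391.14·33.63 ≈ 105.21 ⇒ 105.
PM2.5: row 107.531–153.457 (AQI 51–100). (100−51)·(120.153−107.531)/(153.457−107.531) + 51 = 49·12.622/45.926 + 51 ≈ 64.47 → 64.
O₃: 0.0848 ∈ [0.0659, 0.0937] ↔ index [101, 150].
101 + (0.0848−0.0659)·(150−101)/(0.0937−0.0659) = 101 + 0.0189·49/0.0278 ≈ 134.31, so AQI = 134.
Sub-indices: PM10→383, CO→213, NO₂→105, PM2.5→64, O₃→134. Ranked high→low: 383, 213, 134, 105, 64. Second-highest sub-index = 213.

213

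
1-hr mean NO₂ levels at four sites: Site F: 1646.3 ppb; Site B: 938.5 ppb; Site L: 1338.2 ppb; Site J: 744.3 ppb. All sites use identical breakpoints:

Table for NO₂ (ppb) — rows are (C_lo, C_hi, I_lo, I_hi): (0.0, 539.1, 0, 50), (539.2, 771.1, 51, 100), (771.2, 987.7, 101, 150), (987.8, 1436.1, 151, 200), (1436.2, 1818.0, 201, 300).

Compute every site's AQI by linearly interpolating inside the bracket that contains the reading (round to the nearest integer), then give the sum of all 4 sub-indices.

Site F: 1646.3 ∈ [1436.2, 1818.0] ↔ index [201, 300].
201 + (1646.3−1436.2)·(300−201)/(1818.0−1436.2) = 201 + 210.1·99/381.8 ≈ 255.48, so AQI = 255.
Site B 938.5: bracket 771.2–987.7 → index 101–150; slope 49/216.5, offset 167.3.
AQI = 101 + 49/216.5·167.3 ≈ 138.86 ⇒ 139.
Site L: 1338.2 lies in 987.8–1436.1, so I_lo=151, I_hi=200, C_lo=987.8, C_hi=1436.1.
(200−151)/(1436.1−987.8) × (1338.2−987.8) + 151 = 49/448.3 × 350.4 + 151 ≈ 189.30 → 189.
Site J: 744.3 lies in 539.2–771.1, so I_lo=51, I_hi=100, C_lo=539.2, C_hi=771.1.
(100−51)/(771.1−539.2) × (744.3−539.2) + 51 = 49/231.9 × 205.1 + 51 ≈ 94.34 → 94.
AQIs: Site F=255, Site B=139, Site L=189, Site J=94. Sum = 255 + 139 + 189 + 94 = 677.

677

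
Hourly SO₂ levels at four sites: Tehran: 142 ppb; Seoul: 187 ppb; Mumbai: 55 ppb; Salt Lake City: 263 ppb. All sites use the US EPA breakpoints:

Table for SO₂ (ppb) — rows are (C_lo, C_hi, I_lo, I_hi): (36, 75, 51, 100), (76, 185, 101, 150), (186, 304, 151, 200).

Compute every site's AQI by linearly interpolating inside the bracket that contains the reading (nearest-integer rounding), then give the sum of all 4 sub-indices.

Tehran 142: bracket 76–185 → index 101–150; slope 49/109, offset 66.
AQI = 101 + 49/109·66 ≈ 130.67 ⇒ 131.
Seoul: 187 ∈ [186, 304] ↔ index [151, 200].
151 + (187−186)·(200−151)/(304−186) = 151 + 1·49/118 ≈ 151.42, so AQI = 151.
Mumbai: 55 lies in 36–75, so I_lo=51, I_hi=100, C_lo=36, C_hi=75.
(100−51)/(75−36) × (55−36) + 51 = 49/39 × 19 + 51 ≈ 74.87 → 75.
Salt Lake City: row 186–304 (AQI 151–200). (200−151)·(263−186)/(304−186) + 151 = 49·77/118 + 151 ≈ 182.97 → 183.
AQIs: Tehran=131, Seoul=151, Mumbai=75, Salt Lake City=183. Sum = 131 + 151 + 75 + 183 = 540.

540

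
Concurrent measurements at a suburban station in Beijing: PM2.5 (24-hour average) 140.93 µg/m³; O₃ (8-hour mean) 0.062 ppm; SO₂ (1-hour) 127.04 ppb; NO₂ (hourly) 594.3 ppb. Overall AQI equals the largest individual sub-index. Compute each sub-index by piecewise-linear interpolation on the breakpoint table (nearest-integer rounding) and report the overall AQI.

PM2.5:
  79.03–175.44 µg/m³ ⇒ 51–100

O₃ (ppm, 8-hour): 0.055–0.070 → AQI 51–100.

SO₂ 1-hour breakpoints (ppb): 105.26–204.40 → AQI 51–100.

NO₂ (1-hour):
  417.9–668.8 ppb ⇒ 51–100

85

PM2.5: 140.93 lies in 79.03–175.44, so I_lo=51, I_hi=100, C_lo=79.03, C_hi=175.44.
(100−51)/(175.44−79.03) × (140.93−79.03) + 51 = 49/96.41 × 61.90 + 51 ≈ 82.46 → 82.
O₃: row 0.055–0.070 (AQI 51–100). (100−51)·(0.062−0.055)/(0.070−0.055) + 51 = 49·0.007/0.015 + 51 ≈ 73.87 → 74.
SO₂: row 105.26–204.40 (AQI 51–100). (100−51)·(127.04−105.26)/(204.40−105.26) + 51 = 49·21.78/99.14 + 51 ≈ 61.76 → 62.
NO₂: 594.3 lies in 417.9–668.8, so I_lo=51, I_hi=100, C_lo=417.9, C_hi=668.8.
(100−51)/(668.8−417.9) × (594.3−417.9) + 51 = 49/250.9 × 176.4 + 51 ≈ 85.45 → 85.
Sub-indices: PM2.5→82, O₃→74, SO₂→62, NO₂→85. Overall AQI = max = 85; dominant pollutant is NO₂.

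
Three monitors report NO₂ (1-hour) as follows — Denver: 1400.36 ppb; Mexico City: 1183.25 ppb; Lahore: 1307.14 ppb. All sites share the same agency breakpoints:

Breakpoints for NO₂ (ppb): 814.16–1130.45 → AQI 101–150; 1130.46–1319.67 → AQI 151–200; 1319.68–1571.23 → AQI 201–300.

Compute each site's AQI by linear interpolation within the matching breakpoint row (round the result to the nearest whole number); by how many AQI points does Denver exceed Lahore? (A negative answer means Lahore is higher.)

36

Denver: 1400.36 lies in 1319.68–1571.23, so I_lo=201, I_hi=300, C_lo=1319.68, C_hi=1571.23.
(300−201)/(1571.23−1319.68) × (1400.36−1319.68) + 201 = 99/251.55 × 80.68 + 201 ≈ 232.75 → 233.
Mexico City: 1183.25 ∈ [1130.46, 1319.67] ↔ index [151, 200].
151 + (1183.25−1130.46)·(200−151)/(1319.67−1130.46) = 151 + 52.79·49/189.21 ≈ 164.67, so AQI = 165.
Lahore: 1307.14 ∈ [1130.46, 1319.67] ↔ index [151, 200].
151 + (1307.14−1130.46)·(200−151)/(1319.67−1130.46) = 151 + 176.68·49/189.21 ≈ 196.76, so AQI = 197.
AQIs: Denver=233, Mexico City=165, Lahore=197. Denver (233) − Lahore (197) = 36.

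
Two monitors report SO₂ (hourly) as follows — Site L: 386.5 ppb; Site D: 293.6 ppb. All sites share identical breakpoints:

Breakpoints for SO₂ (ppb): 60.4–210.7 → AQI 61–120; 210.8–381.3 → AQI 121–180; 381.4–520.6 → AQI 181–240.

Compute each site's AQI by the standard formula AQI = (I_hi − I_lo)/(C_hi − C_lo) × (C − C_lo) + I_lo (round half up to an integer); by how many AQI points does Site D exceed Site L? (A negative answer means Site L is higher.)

-33

Site L: row 381.4–520.6 (AQI 181–240). (240−181)·(386.5−381.4)/(520.6−381.4) + 181 = 59·5.1/139.2 + 181 ≈ 183.16 → 183.
Site D: 293.6 lies in 210.8–381.3, so I_lo=121, I_hi=180, C_lo=210.8, C_hi=381.3.
(180−121)/(381.3−210.8) × (293.6−210.8) + 121 = 59/170.5 × 82.8 + 121 ≈ 149.65 → 150.
AQIs: Site L=183, Site D=150. Site D (150) − Site L (183) = -33.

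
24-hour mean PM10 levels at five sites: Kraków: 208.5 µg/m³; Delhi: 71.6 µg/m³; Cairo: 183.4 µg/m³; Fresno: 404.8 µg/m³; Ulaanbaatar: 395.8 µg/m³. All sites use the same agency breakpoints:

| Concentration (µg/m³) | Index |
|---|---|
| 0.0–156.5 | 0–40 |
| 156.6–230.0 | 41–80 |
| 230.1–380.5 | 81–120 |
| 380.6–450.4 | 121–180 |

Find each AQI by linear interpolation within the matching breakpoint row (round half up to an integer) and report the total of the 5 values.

Kraków 208.5: bracket 156.6–230.0 → index 41–80; slope 39/73.4, offset 51.9.
AQI = 41 + 39/73.4·51.9 ≈ 68.58 ⇒ 69.
Delhi 71.6: bracket 0.0–156.5 → index 0–40; slope 40/156.5, offset 71.6.
AQI = 0 + 40/156.5·71.6 ≈ 18.30 ⇒ 18.
Cairo: 183.4 lies in 156.6–230.0, so I_lo=41, I_hi=80, C_lo=156.6, C_hi=230.0.
(80−41)/(230.0−156.6) × (183.4−156.6) + 41 = 39/73.4 × 26.8 + 41 ≈ 55.24 → 55.
Fresno 404.8: bracket 380.6–450.4 → index 121–180; slope 59/69.8, offset 24.2.
AQI = 121 + 59/69.8·24.2 ≈ 141.46 ⇒ 141.
Ulaanbaatar: 395.8 lies in 380.6–450.4, so I_lo=121, I_hi=180, C_lo=380.6, C_hi=450.4.
(180−121)/(450.4−380.6) × (395.8−380.6) + 121 = 59/69.8 × 15.2 + 121 ≈ 133.85 → 134.
AQIs: Kraków=69, Delhi=18, Cairo=55, Fresno=141, Ulaanbaatar=134. Sum = 69 + 18 + 55 + 141 + 134 = 417.

417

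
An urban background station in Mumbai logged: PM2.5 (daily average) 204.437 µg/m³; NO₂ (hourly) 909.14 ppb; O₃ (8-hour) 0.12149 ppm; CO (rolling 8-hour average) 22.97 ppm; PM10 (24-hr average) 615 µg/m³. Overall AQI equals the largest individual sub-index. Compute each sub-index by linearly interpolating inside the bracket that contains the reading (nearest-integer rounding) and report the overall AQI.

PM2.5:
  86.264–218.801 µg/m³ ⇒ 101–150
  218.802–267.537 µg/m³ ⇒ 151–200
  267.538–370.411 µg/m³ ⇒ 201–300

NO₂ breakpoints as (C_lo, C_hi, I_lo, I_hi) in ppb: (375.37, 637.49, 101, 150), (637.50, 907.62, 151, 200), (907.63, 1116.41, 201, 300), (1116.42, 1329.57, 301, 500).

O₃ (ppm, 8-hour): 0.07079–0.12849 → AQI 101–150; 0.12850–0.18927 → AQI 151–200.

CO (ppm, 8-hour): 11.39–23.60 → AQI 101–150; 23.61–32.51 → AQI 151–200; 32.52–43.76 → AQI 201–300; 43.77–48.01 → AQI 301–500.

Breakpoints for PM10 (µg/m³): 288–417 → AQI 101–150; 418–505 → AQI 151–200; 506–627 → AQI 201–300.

PM2.5: 204.437 lies in 86.264–218.801, so I_lo=101, I_hi=150, C_lo=86.264, C_hi=218.801.
(150−101)/(218.801−86.264) × (204.437−86.264) + 101 = 49/132.537 × 118.173 + 101 ≈ 144.69 → 145.
NO₂: 909.14 lies in 907.63–1116.41, so I_lo=201, I_hi=300, C_lo=907.63, C_hi=1116.41.
(300−201)/(1116.41−907.63) × (909.14−907.63) + 201 = 99/208.78 × 1.51 + 201 ≈ 201.72 → 202.
O₃ 0.12149: bracket 0.07079–0.12849 → index 101–150; slope 49/0.05770, offset 0.05070.
AQI = 101 + 49/0.05770·0.05070 ≈ 144.06 ⇒ 144.
CO: 22.97 lies in 11.39–23.60, so I_lo=101, I_hi=150, C_lo=11.39, C_hi=23.60.
(150−101)/(23.60−11.39) × (22.97−11.39) + 101 = 49/12.21 × 11.58 + 101 ≈ 147.47 → 147.
PM10 615: bracket 506–627 → index 201–300; slope 99/121, offset 109.
AQI = 201 + 99/121·109 ≈ 290.18 ⇒ 290.
Sub-indices: PM2.5→145, NO₂→202, O₃→144, CO→147, PM10→290. Overall AQI = max = 290; dominant pollutant is PM10.

290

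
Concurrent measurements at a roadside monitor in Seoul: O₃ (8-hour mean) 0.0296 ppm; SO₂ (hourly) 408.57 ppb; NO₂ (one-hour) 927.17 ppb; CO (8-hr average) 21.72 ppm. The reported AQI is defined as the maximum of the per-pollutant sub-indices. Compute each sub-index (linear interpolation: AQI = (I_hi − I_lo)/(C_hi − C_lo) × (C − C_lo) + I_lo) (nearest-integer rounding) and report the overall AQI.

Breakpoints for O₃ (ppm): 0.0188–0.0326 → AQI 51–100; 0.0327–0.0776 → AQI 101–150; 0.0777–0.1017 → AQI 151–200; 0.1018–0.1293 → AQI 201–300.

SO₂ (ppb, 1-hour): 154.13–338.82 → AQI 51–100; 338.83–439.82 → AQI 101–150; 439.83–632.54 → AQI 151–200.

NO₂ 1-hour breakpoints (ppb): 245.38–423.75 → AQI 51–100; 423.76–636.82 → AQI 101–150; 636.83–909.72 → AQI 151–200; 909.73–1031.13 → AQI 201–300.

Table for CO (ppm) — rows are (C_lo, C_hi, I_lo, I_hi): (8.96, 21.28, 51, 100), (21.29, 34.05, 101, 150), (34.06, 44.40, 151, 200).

O₃: row 0.0188–0.0326 (AQI 51–100). (100−51)·(0.0296−0.0188)/(0.0326−0.0188) + 51 = 49·0.0108/0.0138 + 51 ≈ 89.35 → 89.
SO₂: 408.57 lies in 338.83–439.82, so I_lo=101, I_hi=150, C_lo=338.83, C_hi=439.82.
(150−101)/(439.82−338.83) × (408.57−338.83) + 101 = 49/100.99 × 69.74 + 101 ≈ 134.84 → 135.
NO₂ 927.17: bracket 909.73–1031.13 → index 201–300; slope 99/121.40, offset 17.44.
AQI = 201 + 99/121.40·17.44 ≈ 215.22 ⇒ 215.
CO: 21.72 lies in 21.29–34.05, so I_lo=101, I_hi=150, C_lo=21.29, C_hi=34.05.
(150−101)/(34.05−21.29) × (21.72−21.29) + 101 = 49/12.76 × 0.43 + 101 ≈ 102.65 → 103.
Sub-indices: O₃→89, SO₂→135, NO₂→215, CO→103. Overall AQI = max = 215; dominant pollutant is NO₂.
AQI 215: Very Unhealthy.

215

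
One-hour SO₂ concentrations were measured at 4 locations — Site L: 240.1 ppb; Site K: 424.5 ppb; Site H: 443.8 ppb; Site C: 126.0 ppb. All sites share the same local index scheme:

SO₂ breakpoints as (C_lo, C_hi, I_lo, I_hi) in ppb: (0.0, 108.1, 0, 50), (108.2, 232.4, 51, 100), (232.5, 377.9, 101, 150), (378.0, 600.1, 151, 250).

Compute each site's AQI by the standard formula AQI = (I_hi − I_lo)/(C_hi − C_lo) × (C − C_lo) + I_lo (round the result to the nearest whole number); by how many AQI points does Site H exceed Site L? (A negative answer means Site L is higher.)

76

Site L: 240.1 lies in 232.5–377.9, so I_lo=101, I_hi=150, C_lo=232.5, C_hi=377.9.
(150−101)/(377.9−232.5) × (240.1−232.5) + 101 = 49/145.4 × 7.6 + 101 ≈ 103.56 → 104.
Site K: 424.5 ∈ [378.0, 600.1] ↔ index [151, 250].
151 + (424.5−378.0)·(250−151)/(600.1−378.0) = 151 + 46.5·99/222.1 ≈ 171.73, so AQI = 172.
Site H: 443.8 lies in 378.0–600.1, so I_lo=151, I_hi=250, C_lo=378.0, C_hi=600.1.
(250−151)/(600.1−378.0) × (443.8−378.0) + 151 = 99/222.1 × 65.8 + 151 ≈ 180.33 → 180.
Site C: 126.0 lies in 108.2–232.4, so I_lo=51, I_hi=100, C_lo=108.2, C_hi=232.4.
(100−51)/(232.4−108.2) × (126.0−108.2) + 51 = 49/124.2 × 17.8 + 51 ≈ 58.02 → 58.
AQIs: Site L=104, Site K=172, Site H=180, Site C=58. Site H (180) − Site L (104) = 76.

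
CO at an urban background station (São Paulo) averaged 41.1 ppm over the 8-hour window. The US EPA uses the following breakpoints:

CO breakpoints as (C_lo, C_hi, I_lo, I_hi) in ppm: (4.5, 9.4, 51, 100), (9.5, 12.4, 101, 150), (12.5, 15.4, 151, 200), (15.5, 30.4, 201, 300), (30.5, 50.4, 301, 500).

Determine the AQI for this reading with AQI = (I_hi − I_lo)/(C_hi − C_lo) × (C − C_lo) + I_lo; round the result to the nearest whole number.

407

CO: row 30.5–50.4 (AQI 301–500). (500−301)·(41.1−30.5)/(50.4−30.5) + 301 = 199·10.6/19.9 + 301 ≈ 407.00 → 407.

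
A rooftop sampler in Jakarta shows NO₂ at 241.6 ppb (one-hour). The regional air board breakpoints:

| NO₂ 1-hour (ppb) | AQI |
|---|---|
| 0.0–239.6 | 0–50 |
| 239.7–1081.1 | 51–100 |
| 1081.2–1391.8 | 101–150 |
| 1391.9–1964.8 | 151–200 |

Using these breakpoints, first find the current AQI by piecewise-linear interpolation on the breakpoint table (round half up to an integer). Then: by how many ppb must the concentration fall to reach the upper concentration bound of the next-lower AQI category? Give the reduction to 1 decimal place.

NO₂ 241.6: bracket 239.7–1081.1 → index 51–100; slope 49/841.4, offset 1.9.
AQI = 51 + 49/841.4·1.9 ≈ 51.11 ⇒ 51.
Current AQI 51 is in the Moderate range (51–100). The next-lower category tops out at AQI 50, whose upper concentration bound is 239.6 ppb.
Reduction needed = 241.6 − 239.6 = 2.0 ppb.

2.0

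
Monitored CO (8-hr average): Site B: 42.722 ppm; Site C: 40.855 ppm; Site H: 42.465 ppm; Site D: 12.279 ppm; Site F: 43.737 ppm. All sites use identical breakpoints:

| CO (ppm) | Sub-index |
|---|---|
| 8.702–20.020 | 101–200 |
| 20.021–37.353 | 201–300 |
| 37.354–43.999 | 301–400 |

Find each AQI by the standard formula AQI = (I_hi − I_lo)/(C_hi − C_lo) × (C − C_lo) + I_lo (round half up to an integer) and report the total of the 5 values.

1639

Site B: 42.722 ∈ [37.354, 43.999] ↔ index [301, 400].
301 + (42.722−37.354)·(400−301)/(43.999−37.354) = 301 + 5.368·99/6.645 ≈ 380.97, so AQI = 381.
Site C: 40.855 ∈ [37.354, 43.999] ↔ index [301, 400].
301 + (40.855−37.354)·(400−301)/(43.999−37.354) = 301 + 3.501·99/6.645 ≈ 353.16, so AQI = 353.
Site H: 42.465 ∈ [37.354, 43.999] ↔ index [301, 400].
301 + (42.465−37.354)·(400−301)/(43.999−37.354) = 301 + 5.111·99/6.645 ≈ 377.15, so AQI = 377.
Site D: 12.279 ∈ [8.702, 20.020] ↔ index [101, 200].
101 + (12.279−8.702)·(200−101)/(20.020−8.702) = 101 + 3.577·99/11.318 ≈ 132.29, so AQI = 132.
Site F: 43.737 lies in 37.354–43.999, so I_lo=301, I_hi=400, C_lo=37.354, C_hi=43.999.
(400−301)/(43.999−37.354) × (43.737−37.354) + 301 = 99/6.645 × 6.383 + 301 ≈ 396.10 → 396.
AQIs: Site B=381, Site C=353, Site H=377, Site D=132, Site F=396. Sum = 381 + 353 + 377 + 132 + 396 = 1639.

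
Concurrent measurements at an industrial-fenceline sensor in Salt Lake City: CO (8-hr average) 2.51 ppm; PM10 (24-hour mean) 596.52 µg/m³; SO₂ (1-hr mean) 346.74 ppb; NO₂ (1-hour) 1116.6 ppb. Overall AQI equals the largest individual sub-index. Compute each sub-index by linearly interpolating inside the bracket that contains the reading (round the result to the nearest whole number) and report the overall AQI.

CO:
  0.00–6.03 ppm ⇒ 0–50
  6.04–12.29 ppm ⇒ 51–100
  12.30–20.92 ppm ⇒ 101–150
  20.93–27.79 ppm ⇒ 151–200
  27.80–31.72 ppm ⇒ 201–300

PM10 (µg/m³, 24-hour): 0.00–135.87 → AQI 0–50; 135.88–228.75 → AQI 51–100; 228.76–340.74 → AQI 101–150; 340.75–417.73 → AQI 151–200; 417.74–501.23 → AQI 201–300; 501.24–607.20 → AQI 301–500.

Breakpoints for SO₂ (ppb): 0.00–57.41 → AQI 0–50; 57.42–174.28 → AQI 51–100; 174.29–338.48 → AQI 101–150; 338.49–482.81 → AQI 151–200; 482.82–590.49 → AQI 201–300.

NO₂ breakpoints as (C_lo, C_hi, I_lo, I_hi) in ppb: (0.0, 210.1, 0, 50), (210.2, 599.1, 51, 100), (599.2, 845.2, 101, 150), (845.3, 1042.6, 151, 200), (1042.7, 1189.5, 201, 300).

480

CO 2.51: bracket 0.00–6.03 → index 0–50; slope 50/6.03, offset 2.51.
AQI = 0 + 50/6.03·2.51 ≈ 20.81 ⇒ 21.
PM10: row 501.24–607.20 (AQI 301–500). (500−301)·(596.52−501.24)/(607.20−501.24) + 301 = 199·95.28/105.96 + 301 ≈ 479.94 → 480.
SO₂: 346.74 lies in 338.49–482.81, so I_lo=151, I_hi=200, C_lo=338.49, C_hi=482.81.
(200−151)/(482.81−338.49) × (346.74−338.49) + 151 = 49/144.32 × 8.25 + 151 ≈ 153.80 → 154.
NO₂: 1116.6 lies in 1042.7–1189.5, so I_lo=201, I_hi=300, C_lo=1042.7, C_hi=1189.5.
(300−201)/(1189.5−1042.7) × (1116.6−1042.7) + 201 = 99/146.8 × 73.9 + 201 ≈ 250.84 → 251.
Sub-indices: CO→21, PM10→480, SO₂→154, NO₂→251. Overall AQI = max = 480; dominant pollutant is PM10.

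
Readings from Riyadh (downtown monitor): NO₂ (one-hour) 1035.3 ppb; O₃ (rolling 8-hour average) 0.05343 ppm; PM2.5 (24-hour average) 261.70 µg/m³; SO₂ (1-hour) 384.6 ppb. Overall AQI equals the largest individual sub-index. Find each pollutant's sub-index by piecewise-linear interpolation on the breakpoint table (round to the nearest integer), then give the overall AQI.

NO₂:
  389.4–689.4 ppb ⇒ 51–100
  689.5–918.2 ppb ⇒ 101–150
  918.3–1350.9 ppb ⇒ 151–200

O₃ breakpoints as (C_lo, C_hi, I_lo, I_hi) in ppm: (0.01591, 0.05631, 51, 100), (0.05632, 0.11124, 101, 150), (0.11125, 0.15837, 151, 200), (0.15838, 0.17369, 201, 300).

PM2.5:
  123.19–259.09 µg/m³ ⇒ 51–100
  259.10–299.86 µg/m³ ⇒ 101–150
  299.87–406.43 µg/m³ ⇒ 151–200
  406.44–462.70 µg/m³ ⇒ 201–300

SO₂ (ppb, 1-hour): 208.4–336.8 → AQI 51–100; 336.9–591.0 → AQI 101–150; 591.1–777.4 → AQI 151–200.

NO₂: 1035.3 ∈ [918.3, 1350.9] ↔ index [151, 200].
151 + (1035.3−918.3)·(200−151)/(1350.9−918.3) = 151 + 117.0·49/432.6 ≈ 164.25, so AQI = 164.
O₃: row 0.01591–0.05631 (AQI 51–100). (100−51)·(0.05343−0.01591)/(0.05631−0.01591) + 51 = 49·0.03752/0.04040 + 51 ≈ 96.51 → 97.
PM2.5: 261.70 lies in 259.10–299.86, so I_lo=101, I_hi=150, C_lo=259.10, C_hi=299.86.
(150−101)/(299.86−259.10) × (261.70−259.10) + 101 = 49/40.76 × 2.60 + 101 ≈ 104.13 → 104.
SO₂: 384.6 ∈ [336.9, 591.0] ↔ index [101, 150].
101 + (384.6−336.9)·(150−101)/(591.0−336.9) = 101 + 47.7·49/254.1 ≈ 110.20, so AQI = 110.
Sub-indices: NO₂→164, O₃→97, PM2.5→104, SO₂→110. Overall AQI = max = 164; dominant pollutant is NO₂.

164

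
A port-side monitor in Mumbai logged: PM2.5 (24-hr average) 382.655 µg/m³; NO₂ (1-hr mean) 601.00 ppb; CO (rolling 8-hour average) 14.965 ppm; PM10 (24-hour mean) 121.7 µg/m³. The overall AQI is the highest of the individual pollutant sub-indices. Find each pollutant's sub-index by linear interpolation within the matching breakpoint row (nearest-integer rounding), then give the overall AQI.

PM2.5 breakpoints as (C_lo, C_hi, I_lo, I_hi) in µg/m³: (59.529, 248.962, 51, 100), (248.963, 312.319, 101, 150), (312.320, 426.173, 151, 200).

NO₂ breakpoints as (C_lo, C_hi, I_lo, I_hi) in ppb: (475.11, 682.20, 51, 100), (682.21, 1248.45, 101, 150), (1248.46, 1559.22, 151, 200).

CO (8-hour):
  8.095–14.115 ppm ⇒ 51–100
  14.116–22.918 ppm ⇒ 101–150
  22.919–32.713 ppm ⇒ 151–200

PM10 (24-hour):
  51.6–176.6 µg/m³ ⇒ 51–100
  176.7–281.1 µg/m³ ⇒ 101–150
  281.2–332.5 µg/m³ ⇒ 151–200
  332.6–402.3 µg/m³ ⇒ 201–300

PM2.5: 382.655 ∈ [312.320, 426.173] ↔ index [151, 200].
151 + (382.655−312.320)·(200−151)/(426.173−312.320) = 151 + 70.335·49/113.853 ≈ 181.27, so AQI = 181.
NO₂: 601.00 lies in 475.11–682.20, so I_lo=51, I_hi=100, C_lo=475.11, C_hi=682.20.
(100−51)/(682.20−475.11) × (601.00−475.11) + 51 = 49/207.09 × 125.89 + 51 ≈ 80.79 → 81.
CO: 14.965 ∈ [14.116, 22.918] ↔ index [101, 150].
101 + (14.965−14.116)·(150−101)/(22.918−14.116) = 101 + 0.849·49/8.802 ≈ 105.73, so AQI = 106.
PM10: row 51.6–176.6 (AQI 51–100). (100−51)·(121.7−51.6)/(176.6−51.6) + 51 = 49·70.1/125.0 + 51 ≈ 78.48 → 78.
Sub-indices: PM2.5→181, NO₂→81, CO→106, PM10→78. Overall AQI = max = 181; dominant pollutant is PM2.5.

181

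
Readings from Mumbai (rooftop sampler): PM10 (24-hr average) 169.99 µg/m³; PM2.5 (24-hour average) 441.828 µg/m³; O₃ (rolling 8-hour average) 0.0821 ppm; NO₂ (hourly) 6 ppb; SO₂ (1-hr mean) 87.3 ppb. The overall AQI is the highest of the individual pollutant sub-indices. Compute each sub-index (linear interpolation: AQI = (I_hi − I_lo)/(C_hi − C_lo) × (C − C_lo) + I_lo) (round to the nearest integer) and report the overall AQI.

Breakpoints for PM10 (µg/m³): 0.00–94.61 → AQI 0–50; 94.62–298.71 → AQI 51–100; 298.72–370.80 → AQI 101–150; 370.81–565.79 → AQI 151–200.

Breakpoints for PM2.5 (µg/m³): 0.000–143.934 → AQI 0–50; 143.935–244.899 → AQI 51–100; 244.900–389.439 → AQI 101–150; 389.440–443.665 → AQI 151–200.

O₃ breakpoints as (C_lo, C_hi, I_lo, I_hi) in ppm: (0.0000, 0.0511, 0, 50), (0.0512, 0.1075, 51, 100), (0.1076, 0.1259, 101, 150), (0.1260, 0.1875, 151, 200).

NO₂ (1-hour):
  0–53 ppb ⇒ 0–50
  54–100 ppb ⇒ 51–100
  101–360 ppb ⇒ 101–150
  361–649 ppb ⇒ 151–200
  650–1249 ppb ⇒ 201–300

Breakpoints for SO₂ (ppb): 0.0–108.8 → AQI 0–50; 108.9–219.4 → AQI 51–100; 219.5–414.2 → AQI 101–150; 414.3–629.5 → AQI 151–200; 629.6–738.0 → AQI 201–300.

PM10 169.99: bracket 94.62–298.71 → index 51–100; slope 49/204.09, offset 75.37.
AQI = 51 + 49/204.09·75.37 ≈ 69.10 ⇒ 69.
PM2.5: 441.828 lies in 389.440–443.665, so I_lo=151, I_hi=200, C_lo=389.440, C_hi=443.665.
(200−151)/(443.665−389.440) × (441.828−389.440) + 151 = 49/54.225 × 52.388 + 151 ≈ 198.34 → 198.
O₃: row 0.0512–0.1075 (AQI 51–100). (100−51)·(0.0821−0.0512)/(0.1075−0.0512) + 51 = 49·0.0309/0.0563 + 51 ≈ 77.89 → 78.
NO₂: 6 ∈ [0, 53] ↔ index [0, 50].
0 + (6−0)·(50−0)/(53−0) = 0 + 6·50/53 ≈ 5.66, so AQI = 6.
SO₂: 87.3 ∈ [0.0, 108.8] ↔ index [0, 50].
0 + (87.3−0.0)·(50−0)/(108.8−0.0) = 0 + 87.3·50/108.8 ≈ 40.12, so AQI = 40.
Sub-indices: PM10→69, PM2.5→198, O₃→78, NO₂→6, SO₂→40. Overall AQI = max = 198; dominant pollutant is PM2.5.

198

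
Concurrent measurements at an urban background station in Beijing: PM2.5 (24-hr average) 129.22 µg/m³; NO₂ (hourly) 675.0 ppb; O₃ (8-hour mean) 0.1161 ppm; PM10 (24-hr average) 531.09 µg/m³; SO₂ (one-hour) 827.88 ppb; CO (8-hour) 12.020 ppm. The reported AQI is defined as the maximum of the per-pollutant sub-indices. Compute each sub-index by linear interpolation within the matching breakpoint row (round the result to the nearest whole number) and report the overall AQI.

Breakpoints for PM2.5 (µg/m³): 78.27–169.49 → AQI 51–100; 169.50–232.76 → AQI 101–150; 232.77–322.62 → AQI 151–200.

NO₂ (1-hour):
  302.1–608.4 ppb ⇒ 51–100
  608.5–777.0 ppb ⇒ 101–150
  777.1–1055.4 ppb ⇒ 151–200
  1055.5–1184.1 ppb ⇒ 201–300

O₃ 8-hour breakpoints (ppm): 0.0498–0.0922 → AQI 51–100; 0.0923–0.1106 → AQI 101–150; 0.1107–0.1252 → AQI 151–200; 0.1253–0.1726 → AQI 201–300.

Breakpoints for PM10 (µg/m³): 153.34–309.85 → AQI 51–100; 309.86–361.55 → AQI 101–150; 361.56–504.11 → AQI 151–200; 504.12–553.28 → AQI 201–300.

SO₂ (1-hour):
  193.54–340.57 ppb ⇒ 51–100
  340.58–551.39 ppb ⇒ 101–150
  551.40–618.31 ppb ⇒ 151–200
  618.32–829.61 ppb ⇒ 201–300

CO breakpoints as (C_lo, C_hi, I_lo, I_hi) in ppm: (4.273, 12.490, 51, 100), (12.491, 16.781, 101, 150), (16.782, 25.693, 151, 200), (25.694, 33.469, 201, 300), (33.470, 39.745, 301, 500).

PM2.5: row 78.27–169.49 (AQI 51–100). (100−51)·(129.22−78.27)/(169.49−78.27) + 51 = 49·50.95/91.22 + 51 ≈ 78.37 → 78.
NO₂: 675.0 lies in 608.5–777.0, so I_lo=101, I_hi=150, C_lo=608.5, C_hi=777.0.
(150−101)/(777.0−608.5) × (675.0−608.5) + 101 = 49/168.5 × 66.5 + 101 ≈ 120.34 → 120.
O₃: row 0.1107–0.1252 (AQI 151–200). (200−151)·(0.1161−0.1107)/(0.1252−0.1107) + 151 = 49·0.0054/0.0145 + 151 ≈ 169.25 → 169.
PM10: 531.09 lies in 504.12–553.28, so I_lo=201, I_hi=300, C_lo=504.12, C_hi=553.28.
(300−201)/(553.28−504.12) × (531.09−504.12) + 201 = 99/49.16 × 26.97 + 201 ≈ 255.31 → 255.
SO₂ 827.88: bracket 618.32–829.61 → index 201–300; slope 99/211.29, offset 209.56.
AQI = 201 + 99/211.29·209.56 ≈ 299.19 ⇒ 299.
CO: 12.020 lies in 4.273–12.490, so I_lo=51, I_hi=100, C_lo=4.273, C_hi=12.490.
(100−51)/(12.490−4.273) × (12.020−4.273) + 51 = 49/8.217 × 7.747 + 51 ≈ 97.20 → 97.
Sub-indices: PM2.5→78, NO₂→120, O₃→169, PM10→255, SO₂→299, CO→97. Overall AQI = max = 299; dominant pollutant is SO₂.

299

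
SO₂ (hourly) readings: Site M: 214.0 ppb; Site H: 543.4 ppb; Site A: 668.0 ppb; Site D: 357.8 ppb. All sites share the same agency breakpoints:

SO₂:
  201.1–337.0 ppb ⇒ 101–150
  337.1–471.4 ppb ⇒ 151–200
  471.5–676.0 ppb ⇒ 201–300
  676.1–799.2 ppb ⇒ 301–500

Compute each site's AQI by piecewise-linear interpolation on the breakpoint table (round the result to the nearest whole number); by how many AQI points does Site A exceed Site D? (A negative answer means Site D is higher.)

Site M 214.0: bracket 201.1–337.0 → index 101–150; slope 49/135.9, offset 12.9.
AQI = 101 + 49/135.9·12.9 ≈ 105.65 ⇒ 106.
Site H: 543.4 lies in 471.5–676.0, so I_lo=201, I_hi=300, C_lo=471.5, C_hi=676.0.
(300−201)/(676.0−471.5) × (543.4−471.5) + 201 = 99/204.5 × 71.9 + 201 ≈ 235.81 → 236.
Site A 668.0: bracket 471.5–676.0 → index 201–300; slope 99/204.5, offset 196.5.
AQI = 201 + 99/204.5·196.5 ≈ 296.13 ⇒ 296.
Site D: 357.8 lies in 337.1–471.4, so I_lo=151, I_hi=200, C_lo=337.1, C_hi=471.4.
(200−151)/(471.4−337.1) × (357.8−337.1) + 151 = 49/134.3 × 20.7 + 151 ≈ 158.55 → 159.
AQIs: Site M=106, Site H=236, Site A=296, Site D=159. Site A (296) − Site D (159) = 137.

137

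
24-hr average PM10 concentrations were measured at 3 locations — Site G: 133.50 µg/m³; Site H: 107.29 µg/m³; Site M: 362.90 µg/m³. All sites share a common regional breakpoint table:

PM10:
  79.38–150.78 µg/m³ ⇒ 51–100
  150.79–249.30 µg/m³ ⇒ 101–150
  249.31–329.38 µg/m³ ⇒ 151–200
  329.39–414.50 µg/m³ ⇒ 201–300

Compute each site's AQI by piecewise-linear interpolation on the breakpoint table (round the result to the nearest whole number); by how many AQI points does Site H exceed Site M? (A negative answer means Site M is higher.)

-170

Site G: row 79.38–150.78 (AQI 51–100). (100−51)·(133.50−79.38)/(150.78−79.38) + 51 = 49·54.12/71.40 + 51 ≈ 88.14 → 88.
Site H 107.29: bracket 79.38–150.78 → index 51–100; slope 49/71.40, offset 27.91.
AQI = 51 + 49/71.40·27.91 ≈ 70.15 ⇒ 70.
Site M: row 329.39–414.50 (AQI 201–300). (300−201)·(362.90−329.39)/(414.50−329.39) + 201 = 99·33.51/85.11 + 201 ≈ 239.98 → 240.
AQIs: Site G=88, Site H=70, Site M=240. Site H (70) − Site M (240) = -170.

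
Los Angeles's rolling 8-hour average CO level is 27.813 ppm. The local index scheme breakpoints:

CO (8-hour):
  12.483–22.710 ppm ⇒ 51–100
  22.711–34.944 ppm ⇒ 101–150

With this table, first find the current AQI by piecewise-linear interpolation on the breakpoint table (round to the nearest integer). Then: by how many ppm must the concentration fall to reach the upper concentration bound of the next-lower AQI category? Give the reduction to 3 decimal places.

5.103

CO: 27.813 ∈ [22.711, 34.944] ↔ index [101, 150].
101 + (27.813−22.711)·(150−101)/(34.944−22.711) = 101 + 5.102·49/12.233 ≈ 121.44, so AQI = 121.
Current AQI 121 is in the Unhealthy for Sensitive Groups range (101–150). The next-lower category tops out at AQI 100, whose upper concentration bound is 22.710 ppm.
Reduction needed = 27.813 − 22.710 = 5.103 ppm.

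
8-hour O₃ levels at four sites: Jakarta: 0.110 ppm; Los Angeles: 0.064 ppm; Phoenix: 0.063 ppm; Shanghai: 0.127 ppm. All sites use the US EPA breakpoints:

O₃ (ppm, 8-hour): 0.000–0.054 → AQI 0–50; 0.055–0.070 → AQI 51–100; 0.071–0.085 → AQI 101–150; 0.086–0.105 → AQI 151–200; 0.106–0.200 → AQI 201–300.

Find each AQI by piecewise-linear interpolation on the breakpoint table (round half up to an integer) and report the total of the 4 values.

585

Jakarta: 0.110 lies in 0.106–0.200, so I_lo=201, I_hi=300, C_lo=0.106, C_hi=0.200.
(300−201)/(0.200−0.106) × (0.110−0.106) + 201 = 99/0.094 × 0.004 + 201 ≈ 205.21 → 205.
Los Angeles 0.064: bracket 0.055–0.070 → index 51–100; slope 49/0.015, offset 0.009.
AQI = 51 + 49/0.015·0.009 ≈ 80.40 ⇒ 80.
Phoenix: row 0.055–0.070 (AQI 51–100). (100−51)·(0.063−0.055)/(0.070−0.055) + 51 = 49·0.008/0.015 + 51 ≈ 77.13 → 77.
Shanghai: 0.127 ∈ [0.106, 0.200] ↔ index [201, 300].
201 + (0.127−0.106)·(300−201)/(0.200−0.106) = 201 + 0.021·99/0.094 ≈ 223.12, so AQI = 223.
AQIs: Jakarta=205, Los Angeles=80, Phoenix=77, Shanghai=223. Sum = 205 + 80 + 77 + 223 = 585.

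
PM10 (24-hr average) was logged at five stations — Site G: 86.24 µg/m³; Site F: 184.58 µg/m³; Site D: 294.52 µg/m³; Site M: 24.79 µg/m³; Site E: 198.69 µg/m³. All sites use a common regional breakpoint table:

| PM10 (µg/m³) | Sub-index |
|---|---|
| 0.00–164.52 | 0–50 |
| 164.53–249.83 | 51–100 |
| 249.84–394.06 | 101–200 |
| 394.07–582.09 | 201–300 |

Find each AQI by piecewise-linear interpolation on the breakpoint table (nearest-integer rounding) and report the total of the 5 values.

Site G 86.24: bracket 0.00–164.52 → index 0–50; slope 50/164.52, offset 86.24.
AQI = 0 + 50/164.52·86.24 ≈ 26.21 ⇒ 26.
Site F: 184.58 lies in 164.53–249.83, so I_lo=51, I_hi=100, C_lo=164.53, C_hi=249.83.
(100−51)/(249.83−164.53) × (184.58−164.53) + 51 = 49/85.30 × 20.05 + 51 ≈ 62.52 → 63.
Site D 294.52: bracket 249.84–394.06 → index 101–200; slope 99/144.22, offset 44.68.
AQI = 101 + 99/144.22·44.68 ≈ 131.67 ⇒ 132.
Site M: 24.79 lies in 0.00–164.52, so I_lo=0, I_hi=50, C_lo=0.00, C_hi=164.52.
(50−0)/(164.52−0.00) × (24.79−0.00) + 0 = 50/164.52 × 24.79 + 0 ≈ 7.53 → 8.
Site E 198.69: bracket 164.53–249.83 → index 51–100; slope 49/85.30, offset 34.16.
AQI = 51 + 49/85.30·34.16 ≈ 70.62 ⇒ 71.
AQIs: Site G=26, Site F=63, Site D=132, Site M=8, Site E=71. Sum = 26 + 63 + 132 + 8 + 71 = 300.

300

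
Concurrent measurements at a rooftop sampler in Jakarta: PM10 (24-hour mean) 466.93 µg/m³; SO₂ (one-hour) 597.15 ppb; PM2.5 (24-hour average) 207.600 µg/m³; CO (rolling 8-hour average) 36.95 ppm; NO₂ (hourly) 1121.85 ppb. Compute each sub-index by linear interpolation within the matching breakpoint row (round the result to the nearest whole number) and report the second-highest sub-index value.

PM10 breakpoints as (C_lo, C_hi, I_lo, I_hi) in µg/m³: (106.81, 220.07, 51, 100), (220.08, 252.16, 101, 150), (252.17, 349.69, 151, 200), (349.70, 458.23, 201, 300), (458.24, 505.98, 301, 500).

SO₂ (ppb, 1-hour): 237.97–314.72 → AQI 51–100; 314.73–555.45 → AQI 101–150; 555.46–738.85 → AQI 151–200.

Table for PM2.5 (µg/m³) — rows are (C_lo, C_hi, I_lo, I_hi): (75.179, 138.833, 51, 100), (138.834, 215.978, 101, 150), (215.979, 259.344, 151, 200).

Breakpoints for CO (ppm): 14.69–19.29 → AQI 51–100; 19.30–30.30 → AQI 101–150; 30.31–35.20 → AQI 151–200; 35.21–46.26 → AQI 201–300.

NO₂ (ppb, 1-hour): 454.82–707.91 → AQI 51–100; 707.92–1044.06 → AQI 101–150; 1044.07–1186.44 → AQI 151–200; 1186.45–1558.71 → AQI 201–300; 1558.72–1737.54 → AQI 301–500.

PM10: 466.93 ∈ [458.24, 505.98] ↔ index [301, 500].
301 + (466.93−458.24)·(500−301)/(505.98−458.24) = 301 + 8.69·199/47.74 ≈ 337.22, so AQI = 337.
SO₂ 597.15: bracket 555.46–738.85 → index 151–200; slope 49/183.39, offset 41.69.
AQI = 151 + 49/183.39·41.69 ≈ 162.14 ⇒ 162.
PM2.5: 207.600 ∈ [138.834, 215.978] ↔ index [101, 150].
101 + (207.600−138.834)·(150−101)/(215.978−138.834) = 101 + 68.766·49/77.144 ≈ 144.68, so AQI = 145.
CO: 36.95 lies in 35.21–46.26, so I_lo=201, I_hi=300, C_lo=35.21, C_hi=46.26.
(300−201)/(46.26−35.21) × (36.95−35.21) + 201 = 99/11.05 × 1.74 + 201 ≈ 216.59 → 217.
NO₂: 1121.85 ∈ [1044.07, 1186.44] ↔ index [151, 200].
151 + (1121.85−1044.07)·(200−151)/(1186.44−1044.07) = 151 + 77.78·49/142.37 ≈ 177.77, so AQI = 178.
Sub-indices: PM10→337, SO₂→162, PM2.5→145, CO→217, NO₂→178. Ranked high→low: 337, 217, 178, 162, 145. Second-highest sub-index = 217.

217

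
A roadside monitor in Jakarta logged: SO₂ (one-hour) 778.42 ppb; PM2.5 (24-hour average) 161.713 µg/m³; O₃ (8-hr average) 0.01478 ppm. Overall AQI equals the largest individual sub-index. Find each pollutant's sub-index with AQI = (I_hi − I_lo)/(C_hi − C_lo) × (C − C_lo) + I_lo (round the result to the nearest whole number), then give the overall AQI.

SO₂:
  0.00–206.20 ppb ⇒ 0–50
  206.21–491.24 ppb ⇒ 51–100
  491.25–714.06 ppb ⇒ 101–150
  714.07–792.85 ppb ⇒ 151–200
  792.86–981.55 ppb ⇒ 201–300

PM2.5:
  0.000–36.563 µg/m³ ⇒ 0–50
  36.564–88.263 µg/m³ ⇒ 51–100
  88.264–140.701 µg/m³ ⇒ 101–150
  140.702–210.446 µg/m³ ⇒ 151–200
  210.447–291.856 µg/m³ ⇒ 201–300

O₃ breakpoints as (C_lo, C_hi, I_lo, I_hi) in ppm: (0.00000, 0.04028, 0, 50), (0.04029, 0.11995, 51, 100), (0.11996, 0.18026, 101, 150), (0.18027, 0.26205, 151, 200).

191

SO₂ 778.42: bracket 714.07–792.85 → index 151–200; slope 49/78.78, offset 64.35.
AQI = 151 + 49/78.78·64.35 ≈ 191.02 ⇒ 191.
PM2.5: 161.713 lies in 140.702–210.446, so I_lo=151, I_hi=200, C_lo=140.702, C_hi=210.446.
(200−151)/(210.446−140.702) × (161.713−140.702) + 151 = 49/69.744 × 21.011 + 151 ≈ 165.76 → 166.
O₃: row 0.00000–0.04028 (AQI 0–50). (50−0)·(0.01478−0.00000)/(0.04028−0.00000) + 0 = 50·0.01478/0.04028 + 0 ≈ 18.35 → 18.
Sub-indices: SO₂→191, PM2.5→166, O₃→18. Overall AQI = max = 191; dominant pollutant is SO₂.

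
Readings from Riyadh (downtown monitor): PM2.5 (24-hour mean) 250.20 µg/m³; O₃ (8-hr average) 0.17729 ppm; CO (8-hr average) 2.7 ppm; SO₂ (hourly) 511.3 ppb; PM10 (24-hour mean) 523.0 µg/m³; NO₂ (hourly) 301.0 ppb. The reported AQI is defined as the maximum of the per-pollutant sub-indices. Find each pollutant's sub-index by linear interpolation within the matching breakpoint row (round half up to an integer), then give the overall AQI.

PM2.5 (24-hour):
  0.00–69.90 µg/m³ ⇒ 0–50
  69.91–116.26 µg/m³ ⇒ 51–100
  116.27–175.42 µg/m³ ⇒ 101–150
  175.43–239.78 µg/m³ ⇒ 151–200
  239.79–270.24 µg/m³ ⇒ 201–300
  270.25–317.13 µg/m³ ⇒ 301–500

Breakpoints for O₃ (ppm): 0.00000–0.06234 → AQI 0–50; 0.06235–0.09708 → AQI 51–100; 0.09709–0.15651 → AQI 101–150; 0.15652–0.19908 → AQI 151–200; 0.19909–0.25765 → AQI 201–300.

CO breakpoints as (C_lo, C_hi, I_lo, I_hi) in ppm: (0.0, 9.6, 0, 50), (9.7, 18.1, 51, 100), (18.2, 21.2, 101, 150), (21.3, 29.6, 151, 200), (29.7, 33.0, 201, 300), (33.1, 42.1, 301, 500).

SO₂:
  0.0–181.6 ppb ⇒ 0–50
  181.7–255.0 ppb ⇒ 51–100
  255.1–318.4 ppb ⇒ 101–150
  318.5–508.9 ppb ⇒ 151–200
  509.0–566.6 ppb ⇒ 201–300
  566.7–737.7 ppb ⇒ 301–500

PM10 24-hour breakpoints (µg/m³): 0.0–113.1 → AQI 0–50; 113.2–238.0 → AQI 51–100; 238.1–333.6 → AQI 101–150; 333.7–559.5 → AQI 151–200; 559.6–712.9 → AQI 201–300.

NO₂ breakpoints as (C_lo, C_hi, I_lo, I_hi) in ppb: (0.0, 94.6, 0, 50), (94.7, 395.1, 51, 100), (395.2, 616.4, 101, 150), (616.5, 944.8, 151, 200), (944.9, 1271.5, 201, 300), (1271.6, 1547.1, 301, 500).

235

PM2.5: 250.20 lies in 239.79–270.24, so I_lo=201, I_hi=300, C_lo=239.79, C_hi=270.24.
(300−201)/(270.24−239.79) × (250.20−239.79) + 201 = 99/30.45 × 10.41 + 201 ≈ 234.85 → 235.
O₃: row 0.15652–0.19908 (AQI 151–200). (200−151)·(0.17729−0.15652)/(0.19908−0.15652) + 151 = 49·0.02077/0.04256 + 151 ≈ 174.91 → 175.
CO: 2.7 ∈ [0.0, 9.6] ↔ index [0, 50].
0 + (2.7−0.0)·(50−0)/(9.6−0.0) = 0 + 2.7·50/9.6 ≈ 14.06, so AQI = 14.
SO₂: 511.3 lies in 509.0–566.6, so I_lo=201, I_hi=300, C_lo=509.0, C_hi=566.6.
(300−201)/(566.6−509.0) × (511.3−509.0) + 201 = 99/57.6 × 2.3 + 201 ≈ 204.95 → 205.
PM10 523.0: bracket 333.7–559.5 → index 151–200; slope 49/225.8, offset 189.3.
AQI = 151 + 49/225.8·189.3 ≈ 192.08 ⇒ 192.
NO₂ 301.0: bracket 94.7–395.1 → index 51–100; slope 49/300.4, offset 206.3.
AQI = 51 + 49/300.4·206.3 ≈ 84.65 ⇒ 85.
Sub-indices: PM2.5→235, O₃→175, CO→14, SO₂→205, PM10→192, NO₂→85. Overall AQI = max = 235; dominant pollutant is PM2.5.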